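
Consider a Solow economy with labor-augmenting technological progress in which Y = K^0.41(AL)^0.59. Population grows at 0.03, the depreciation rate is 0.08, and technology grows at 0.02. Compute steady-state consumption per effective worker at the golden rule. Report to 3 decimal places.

n + g + δ = 0.03 + 0.02 + 0.08 = 0.13.
Maximizing c = f(k) − (n+g+δ)·k gives f'(k) = n+g+δ, i.e. 0.41·k^(0.41−1) = 0.13, so k_gold = (0.41/0.13)^(1/0.59) ≈ 7.0064.
y_gold = 7.0064^0.41 ≈ 2.2215.
c_gold = y_gold − (n+g+δ)·k_gold = 2.2215 − 0.13·7.0064 ≈ 1.3107.

c_gold ≈ 1.311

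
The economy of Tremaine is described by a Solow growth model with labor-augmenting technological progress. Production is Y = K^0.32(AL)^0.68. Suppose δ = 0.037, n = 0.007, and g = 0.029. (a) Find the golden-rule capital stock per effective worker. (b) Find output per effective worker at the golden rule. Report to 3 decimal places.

n + g + δ = 0.007 + 0.029 + 0.037 = 0.073.
Golden rule sets MPK = n+g+δ: 0.32·k^(0.32−1) = 0.073, so k_gold = (0.32/0.073)^(1/0.68) ≈ 8.7875.
y_gold = 8.7875^0.32 ≈ 2.0046.

(a) k_gold ≈ 8.787; (b) y_gold ≈ 2.005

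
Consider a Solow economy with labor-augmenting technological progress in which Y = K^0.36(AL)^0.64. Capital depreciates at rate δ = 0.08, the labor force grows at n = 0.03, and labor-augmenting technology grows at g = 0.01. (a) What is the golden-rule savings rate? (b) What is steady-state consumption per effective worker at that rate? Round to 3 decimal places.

(a) s_gold = 0.360; (b) c_gold ≈ 1.187

Break-even investment rate: n + g + δ = 0.03 + 0.01 + 0.08 = 0.12.
For Cobb-Douglas, s_gold equals capital's share: s_gold = 0.36.
Setting f'(k) = n+g+δ gives 0.36·k^(0.36−1) = 0.12, hence k_gold = (0.36/0.12)^(1/0.64) ≈ 5.5655.
y_gold = 5.5655^0.36 ≈ 1.8552; c_gold = (1−0.36)·y_gold ≈ 1.1873.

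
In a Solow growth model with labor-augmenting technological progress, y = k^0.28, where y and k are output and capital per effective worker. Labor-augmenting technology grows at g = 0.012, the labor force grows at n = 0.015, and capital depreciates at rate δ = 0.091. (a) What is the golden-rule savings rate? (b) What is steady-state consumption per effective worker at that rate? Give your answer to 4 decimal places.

Break-even investment rate: n + g + δ = 0.015 + 0.012 + 0.091 = 0.118.
For Cobb-Douglas, s_gold equals capital's share: s_gold = 0.28.
Setting f'(k) = n+g+δ gives 0.28·k^(0.28−1) = 0.118, hence k_gold = (0.28/0.118)^(1/0.72) ≈ 3.3206.
y_gold = 3.3206^0.28 ≈ 1.3994; c_gold = (1−0.28)·y_gold ≈ 1.0076.

(a) s_gold = 0.2800; (b) c_gold ≈ 1.0076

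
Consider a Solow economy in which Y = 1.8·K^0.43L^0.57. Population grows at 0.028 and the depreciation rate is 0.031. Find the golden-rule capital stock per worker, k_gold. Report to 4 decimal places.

The effective depreciation rate is n + δ = 0.028 + 0.031 = 0.059.
Golden rule sets MPK = n+δ: 0.43·1.8·k^(0.43−1) = 0.059, so k_gold = (0.43·1.8/0.059)^(1/0.57) ≈ 91.4553.

k_gold ≈ 91.4553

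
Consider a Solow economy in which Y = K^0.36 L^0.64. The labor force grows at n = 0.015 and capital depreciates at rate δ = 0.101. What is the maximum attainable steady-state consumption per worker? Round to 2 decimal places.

c_gold ≈ 1.21

Capital per worker breaks even when investment replaces (n + δ)·k; here n + δ = 0.116.
Setting f'(k) = n+δ gives 0.36·k^(0.36−1) = 0.116, hence k_gold = (0.36/0.116)^(1/0.64) ≈ 5.8682.
y_gold = 5.8682^0.36 ≈ 1.8909.
c_gold = y_gold − (n+δ)·k_gold = 1.8909 − 0.116·5.8682 ≈ 1.2102.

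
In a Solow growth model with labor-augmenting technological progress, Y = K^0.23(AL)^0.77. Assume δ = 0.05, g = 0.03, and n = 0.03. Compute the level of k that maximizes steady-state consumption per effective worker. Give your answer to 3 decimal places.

k_gold ≈ 2.606

Capital per effective worker breaks even when investment replaces (n + g + δ)·k; here n + g + δ = 0.11.
Maximizing c = f(k) − (n+g+δ)·k gives f'(k) = n+g+δ, i.e. 0.23·k^(0.23−1) = 0.11, so k_gold = (0.23/0.11)^(1/0.77) ≈ 2.6063.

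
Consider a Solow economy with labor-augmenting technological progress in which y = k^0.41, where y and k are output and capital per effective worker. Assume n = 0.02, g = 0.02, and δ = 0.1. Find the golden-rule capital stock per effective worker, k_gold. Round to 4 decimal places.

k_gold ≈ 6.1793

Break-even investment rate: n + g + δ = 0.02 + 0.02 + 0.1 = 0.14.
Golden rule sets MPK = n+g+δ: 0.41·k^(0.41−1) = 0.14, so k_gold = (0.41/0.14)^(1/0.59) ≈ 6.1793.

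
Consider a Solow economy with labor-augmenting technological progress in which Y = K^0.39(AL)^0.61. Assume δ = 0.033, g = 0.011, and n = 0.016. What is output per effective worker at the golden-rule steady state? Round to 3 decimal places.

y_gold ≈ 3.309

Break-even investment rate: n + g + δ = 0.016 + 0.011 + 0.033 = 0.06.
At the golden rule the marginal product of capital equals n+g+δ: 0.39·k^(0.39−1) = 0.06. Solving, k_gold = (0.39/0.06)^(1/0.61) ≈ 21.5102.
Output: y_gold = k_gold^0.39 = 21.5102^0.39 ≈ 3.3093.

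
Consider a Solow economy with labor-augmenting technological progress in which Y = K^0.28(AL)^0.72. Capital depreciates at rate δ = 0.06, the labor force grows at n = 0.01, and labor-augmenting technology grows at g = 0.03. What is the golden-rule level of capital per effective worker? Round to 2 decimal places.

k_gold ≈ 4.18

Break-even investment rate: n + g + δ = 0.01 + 0.03 + 0.06 = 0.1.
Golden rule sets MPK = n+g+δ: 0.28·k^(0.28−1) = 0.1, so k_gold = (0.28/0.1)^(1/0.72) ≈ 4.1788.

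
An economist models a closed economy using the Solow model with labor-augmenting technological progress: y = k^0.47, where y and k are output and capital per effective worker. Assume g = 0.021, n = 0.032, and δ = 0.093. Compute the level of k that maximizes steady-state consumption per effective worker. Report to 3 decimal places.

The effective depreciation rate is n + g + δ = 0.032 + 0.021 + 0.093 = 0.146.
Setting f'(k) = n+g+δ gives 0.47·k^(0.47−1) = 0.146, hence k_gold = (0.47/0.146)^(1/0.53) ≈ 9.0784.

k_gold ≈ 9.078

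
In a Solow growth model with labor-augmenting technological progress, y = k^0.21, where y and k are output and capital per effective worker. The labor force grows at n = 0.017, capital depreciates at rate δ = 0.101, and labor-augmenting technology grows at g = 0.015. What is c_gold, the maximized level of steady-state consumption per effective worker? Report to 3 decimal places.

Capital per effective worker breaks even when investment replaces (n + g + δ)·k; here n + g + δ = 0.133.
Setting f'(k) = n+g+δ gives 0.21·k^(0.21−1) = 0.133, hence k_gold = (0.21/0.133)^(1/0.79) ≈ 1.7828.
y_gold = 1.7828^0.21 ≈ 1.1291.
c_gold = y_gold − (n+g+δ)·k_gold = 1.1291 − 0.133·1.7828 ≈ 0.8920.

c_gold ≈ 0.892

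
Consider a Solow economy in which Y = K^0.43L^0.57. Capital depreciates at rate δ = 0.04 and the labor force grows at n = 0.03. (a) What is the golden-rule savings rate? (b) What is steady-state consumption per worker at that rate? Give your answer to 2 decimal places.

(a) s_gold = 0.43; (b) c_gold ≈ 2.24

Capital per worker breaks even when investment replaces (n + δ)·k; here n + δ = 0.07.
For Cobb-Douglas, s_gold equals capital's share: s_gold = 0.43.
Maximizing c = f(k) − (n+δ)·k gives f'(k) = n+δ, i.e. 0.43·k^(0.43−1) = 0.07, so k_gold = (0.43/0.07)^(1/0.57) ≈ 24.1605.
y_gold = 24.1605^0.43 ≈ 3.9331; c_gold = (1−0.43)·y_gold ≈ 2.2419.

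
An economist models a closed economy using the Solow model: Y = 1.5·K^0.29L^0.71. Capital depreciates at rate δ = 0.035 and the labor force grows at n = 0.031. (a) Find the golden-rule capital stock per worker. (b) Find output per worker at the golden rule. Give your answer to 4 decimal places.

Break-even investment rate: n + δ = 0.031 + 0.035 = 0.066.
At the golden rule the marginal product of capital equals n+δ: 0.29·1.5·k^(0.29−1) = 0.066. Solving, k_gold = (0.29·1.5/0.066)^(1/0.71) ≈ 14.2378.
y_gold = 1.5·14.2378^0.29 ≈ 3.2403.

(a) k_gold ≈ 14.2378; (b) y_gold ≈ 3.2403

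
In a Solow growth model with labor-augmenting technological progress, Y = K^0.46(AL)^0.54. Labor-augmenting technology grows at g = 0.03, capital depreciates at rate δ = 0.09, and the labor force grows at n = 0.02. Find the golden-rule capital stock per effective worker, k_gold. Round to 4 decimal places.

k_gold ≈ 9.0515

Capital per effective worker breaks even when investment replaces (n + g + δ)·k; here n + g + δ = 0.14.
Maximizing c = f(k) − (n+g+δ)·k gives f'(k) = n+g+δ, i.e. 0.46·k^(0.46−1) = 0.14, so k_gold = (0.46/0.14)^(1/0.54) ≈ 9.0515.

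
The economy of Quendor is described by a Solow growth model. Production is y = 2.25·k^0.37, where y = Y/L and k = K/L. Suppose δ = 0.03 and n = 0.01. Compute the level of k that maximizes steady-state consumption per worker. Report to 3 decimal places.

The effective depreciation rate is n + δ = 0.01 + 0.03 = 0.04.
Maximizing c = f(k) − (n+δ)·k gives f'(k) = n+δ, i.e. 0.37·2.25·k^(0.37−1) = 0.04, so k_gold = (0.37·2.25/0.04)^(1/0.63) ≈ 123.7594.

k_gold ≈ 123.759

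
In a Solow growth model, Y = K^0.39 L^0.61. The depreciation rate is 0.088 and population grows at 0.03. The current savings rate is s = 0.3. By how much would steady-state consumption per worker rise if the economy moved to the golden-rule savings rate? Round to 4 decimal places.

Δc ≈ 0.0389

Capital per worker breaks even when investment replaces (n + δ)·k; here n + δ = 0.118.
Current steady state (s = 0.3): k* = (0.3/0.118)^(1/0.61) ≈ 4.6166, y* = 4.6166^0.39 ≈ 1.8159, c* = (1−0.3)·1.8159 ≈ 1.2711.
Golden rule sets MPK = n+δ: 0.39·k^(0.39−1) = 0.118, so k_gold = (0.39/0.118)^(1/0.61) ≈ 7.0977.
y_gold = 7.0977^0.39 ≈ 2.1475, c_gold = y_gold − 0.118·k_gold ≈ 1.3100.
Gain: Δc = 1.3100 − 1.2711 ≈ 0.0389.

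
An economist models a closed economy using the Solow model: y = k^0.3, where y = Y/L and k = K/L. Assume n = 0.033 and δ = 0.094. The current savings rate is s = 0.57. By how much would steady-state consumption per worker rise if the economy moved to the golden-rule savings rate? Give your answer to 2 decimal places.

Δc ≈ 0.19

n + δ = 0.033 + 0.094 = 0.127.
Current steady state (s = 0.57): k* = (0.57/0.127)^(1/0.7) ≈ 8.5414, y* = 8.5414^0.3 ≈ 1.9031, c* = (1−0.57)·1.9031 ≈ 0.8183.
Maximizing c = f(k) − (n+δ)·k gives f'(k) = n+δ, i.e. 0.3·k^(0.3−1) = 0.127, so k_gold = (0.3/0.127)^(1/0.7) ≈ 3.4144.
y_gold = 3.4144^0.3 ≈ 1.4454, c_gold = y_gold − 0.127·k_gold ≈ 1.0118.
Gain: Δc = 1.0118 − 0.8183 ≈ 0.1935.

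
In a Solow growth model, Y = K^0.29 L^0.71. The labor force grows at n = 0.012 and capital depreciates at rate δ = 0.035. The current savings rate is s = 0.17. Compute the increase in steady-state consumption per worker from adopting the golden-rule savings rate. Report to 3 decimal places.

Δc ≈ 0.090

Break-even investment rate: n + δ = 0.012 + 0.035 = 0.047.
Current steady state (s = 0.17): k* = (0.17/0.047)^(1/0.71) ≈ 6.1152, y* = 6.1152^0.29 ≈ 1.6907, c* = (1−0.17)·1.6907 ≈ 1.4033.
Golden rule sets MPK = n+δ: 0.29·k^(0.29−1) = 0.047, so k_gold = (0.29/0.047)^(1/0.71) ≈ 12.9747.
y_gold = 12.9747^0.29 ≈ 2.1028, c_gold = y_gold − 0.047·k_gold ≈ 1.4930.
Gain: Δc = 1.4930 − 1.4033 ≈ 0.0897.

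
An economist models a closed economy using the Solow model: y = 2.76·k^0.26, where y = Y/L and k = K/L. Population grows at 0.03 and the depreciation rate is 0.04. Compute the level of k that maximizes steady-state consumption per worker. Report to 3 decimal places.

k_gold ≈ 23.223

Capital per worker breaks even when investment replaces (n + δ)·k; here n + δ = 0.07.
Setting f'(k) = n+δ gives 0.26·2.76·k^(0.26−1) = 0.07, hence k_gold = (0.26·2.76/0.07)^(1/0.74) ≈ 23.2233.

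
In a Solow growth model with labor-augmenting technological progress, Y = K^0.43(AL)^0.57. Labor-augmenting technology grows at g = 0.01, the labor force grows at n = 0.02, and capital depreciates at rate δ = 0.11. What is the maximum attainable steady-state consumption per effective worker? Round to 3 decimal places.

c_gold ≈ 1.329

The effective depreciation rate is n + g + δ = 0.02 + 0.01 + 0.11 = 0.14.
Golden rule sets MPK = n+g+δ: 0.43·k^(0.43−1) = 0.14, so k_gold = (0.43/0.14)^(1/0.57) ≈ 7.1612.
y_gold = 7.1612^0.43 ≈ 2.3315.
c_gold = y_gold − (n+g+δ)·k_gold = 2.3315 − 0.14·7.1612 ≈ 1.3290.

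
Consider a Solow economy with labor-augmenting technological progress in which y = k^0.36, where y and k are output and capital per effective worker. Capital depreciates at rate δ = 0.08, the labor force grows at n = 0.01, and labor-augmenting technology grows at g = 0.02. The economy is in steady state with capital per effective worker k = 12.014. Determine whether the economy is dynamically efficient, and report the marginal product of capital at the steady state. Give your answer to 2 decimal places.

dynamically inefficient; MPK ≈ 0.07

n + g + δ = 0.01 + 0.02 + 0.08 = 0.11.
MPK = 0.36·k^(0.36−1) = 0.36·12.014^(-0.64) ≈ 0.0733.
MPK < 0.11, so the economy is dynamically inefficient (over-saving).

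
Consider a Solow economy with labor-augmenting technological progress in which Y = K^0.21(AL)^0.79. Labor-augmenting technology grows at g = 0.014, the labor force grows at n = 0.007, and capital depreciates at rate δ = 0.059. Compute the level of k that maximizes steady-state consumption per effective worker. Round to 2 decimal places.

k_gold ≈ 3.39

Break-even investment rate: n + g + δ = 0.007 + 0.014 + 0.059 = 0.08.
Maximizing c = f(k) − (n+g+δ)·k gives f'(k) = n+g+δ, i.e. 0.21·k^(0.21−1) = 0.08, so k_gold = (0.21/0.08)^(1/0.79) ≈ 3.3927.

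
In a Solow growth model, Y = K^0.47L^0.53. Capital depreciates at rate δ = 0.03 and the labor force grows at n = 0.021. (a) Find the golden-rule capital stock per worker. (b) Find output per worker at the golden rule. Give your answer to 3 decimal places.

n + δ = 0.021 + 0.03 = 0.051.
At the golden rule the marginal product of capital equals n+δ: 0.47·k^(0.47−1) = 0.051. Solving, k_gold = (0.47/0.051)^(1/0.53) ≈ 66.0486.
y_gold = 66.0486^0.47 ≈ 7.1670.

(a) k_gold ≈ 66.049; (b) y_gold ≈ 7.167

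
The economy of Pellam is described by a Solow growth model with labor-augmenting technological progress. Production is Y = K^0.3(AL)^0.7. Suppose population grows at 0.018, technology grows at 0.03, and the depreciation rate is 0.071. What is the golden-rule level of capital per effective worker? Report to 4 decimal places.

The effective depreciation rate is n + g + δ = 0.018 + 0.03 + 0.071 = 0.119.
Setting f'(k) = n+g+δ gives 0.3·k^(0.3−1) = 0.119, hence k_gold = (0.3/0.119)^(1/0.7) ≈ 3.7469.

k_gold ≈ 3.7469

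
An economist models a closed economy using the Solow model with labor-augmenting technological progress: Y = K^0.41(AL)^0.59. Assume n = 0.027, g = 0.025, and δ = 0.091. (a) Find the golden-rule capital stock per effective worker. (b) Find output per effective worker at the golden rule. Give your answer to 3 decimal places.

(a) k_gold ≈ 5.961; (b) y_gold ≈ 2.079

Break-even investment rate: n + g + δ = 0.027 + 0.025 + 0.091 = 0.143.
At the golden rule the marginal product of capital equals n+g+δ: 0.41·k^(0.41−1) = 0.143. Solving, k_gold = (0.41/0.143)^(1/0.59) ≈ 5.9612.
y_gold = 5.9612^0.41 ≈ 2.0792.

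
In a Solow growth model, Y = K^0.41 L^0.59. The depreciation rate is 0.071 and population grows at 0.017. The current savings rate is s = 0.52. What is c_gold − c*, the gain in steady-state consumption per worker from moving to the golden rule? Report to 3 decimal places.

Δc ≈ 0.069

The effective depreciation rate is n + δ = 0.017 + 0.071 = 0.088.
Current steady state (s = 0.52): k* = (0.52/0.088)^(1/0.59) ≈ 20.3078, y* = 20.3078^0.41 ≈ 3.4367, c* = (1−0.52)·3.4367 ≈ 1.6496.
Maximizing c = f(k) − (n+δ)·k gives f'(k) = n+δ, i.e. 0.41·k^(0.41−1) = 0.088, so k_gold = (0.41/0.088)^(1/0.59) ≈ 13.5742.
y_gold = 13.5742^0.41 ≈ 2.9135, c_gold = y_gold − 0.088·k_gold ≈ 1.7190.
Gain: Δc = 1.7190 − 1.6496 ≈ 0.0693.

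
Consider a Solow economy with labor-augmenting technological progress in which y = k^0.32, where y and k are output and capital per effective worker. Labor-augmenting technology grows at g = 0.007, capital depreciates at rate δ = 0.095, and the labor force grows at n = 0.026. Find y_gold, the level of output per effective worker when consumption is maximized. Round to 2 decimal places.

y_gold ≈ 1.54

n + g + δ = 0.026 + 0.007 + 0.095 = 0.128.
Maximizing c = f(k) − (n+g+δ)·k gives f'(k) = n+g+δ, i.e. 0.32·k^(0.32−1) = 0.128, so k_gold = (0.32/0.128)^(1/0.68) ≈ 3.8477.
Output: y_gold = k_gold^0.32 = 3.8477^0.32 ≈ 1.5391.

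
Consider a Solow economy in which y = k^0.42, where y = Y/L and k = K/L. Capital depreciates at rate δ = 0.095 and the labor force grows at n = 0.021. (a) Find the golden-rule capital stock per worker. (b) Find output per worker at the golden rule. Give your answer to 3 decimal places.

(a) k_gold ≈ 9.192; (b) y_gold ≈ 2.539

Capital per worker breaks even when investment replaces (n + δ)·k; here n + δ = 0.116.
Setting f'(k) = n+δ gives 0.42·k^(0.42−1) = 0.116, hence k_gold = (0.42/0.116)^(1/0.58) ≈ 9.1925.
y_gold = 9.1925^0.42 ≈ 2.5389.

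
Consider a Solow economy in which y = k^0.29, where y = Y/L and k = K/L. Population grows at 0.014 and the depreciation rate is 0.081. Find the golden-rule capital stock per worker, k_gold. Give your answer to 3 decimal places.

The effective depreciation rate is n + δ = 0.014 + 0.081 = 0.095.
Setting f'(k) = n+δ gives 0.29·k^(0.29−1) = 0.095, hence k_gold = (0.29/0.095)^(1/0.71) ≈ 4.8155.

k_gold ≈ 4.815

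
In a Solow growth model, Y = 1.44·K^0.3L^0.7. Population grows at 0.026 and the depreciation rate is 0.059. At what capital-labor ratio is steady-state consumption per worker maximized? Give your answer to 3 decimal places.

k_gold ≈ 10.201

Capital per worker breaks even when investment replaces (n + δ)·k; here n + δ = 0.085.
Setting f'(k) = n+δ gives 0.3·1.44·k^(0.3−1) = 0.085, hence k_gold = (0.3·1.44/0.085)^(1/0.7) ≈ 10.2015.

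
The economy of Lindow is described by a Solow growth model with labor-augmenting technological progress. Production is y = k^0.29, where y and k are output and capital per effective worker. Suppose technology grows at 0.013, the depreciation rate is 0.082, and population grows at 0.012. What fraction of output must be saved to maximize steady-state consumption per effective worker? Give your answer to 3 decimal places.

Break-even investment rate: n + g + δ = 0.012 + 0.013 + 0.082 = 0.107.
At the golden rule MPK = n+g+δ, and in any Cobb-Douglas steady state s = (n+g+δ)·k/y = MPK·k/y = capital's share 0.29.

s_gold = 0.290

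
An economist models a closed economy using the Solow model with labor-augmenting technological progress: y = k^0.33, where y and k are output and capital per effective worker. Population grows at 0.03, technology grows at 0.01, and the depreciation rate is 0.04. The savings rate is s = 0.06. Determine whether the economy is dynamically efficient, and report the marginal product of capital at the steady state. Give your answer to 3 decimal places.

The effective depreciation rate is n + g + δ = 0.03 + 0.01 + 0.04 = 0.08.
Steady-state k*: s·k^0.33 = 0.08·k gives k* = (0.06/0.08)^(1/0.67) ≈ 0.6509.
MPK = 0.33·0.6509^(-0.67) ≈ 0.4400.
MPK > n+g+δ = 0.08, so the economy is dynamically efficient (under-saving).

dynamically efficient; MPK ≈ 0.440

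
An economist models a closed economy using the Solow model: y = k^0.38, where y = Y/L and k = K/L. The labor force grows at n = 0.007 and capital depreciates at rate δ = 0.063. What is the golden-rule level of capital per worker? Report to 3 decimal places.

k_gold ≈ 15.310

Capital per worker breaks even when investment replaces (n + δ)·k; here n + δ = 0.07.
Setting f'(k) = n+δ gives 0.38·k^(0.38−1) = 0.07, hence k_gold = (0.38/0.07)^(1/0.62) ≈ 15.3101.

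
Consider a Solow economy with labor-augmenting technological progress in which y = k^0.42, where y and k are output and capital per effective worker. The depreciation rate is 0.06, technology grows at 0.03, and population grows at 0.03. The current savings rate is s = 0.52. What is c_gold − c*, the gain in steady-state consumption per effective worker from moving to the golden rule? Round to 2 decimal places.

Δc ≈ 0.05

n + g + δ = 0.03 + 0.03 + 0.06 = 0.12.
Current steady state (s = 0.52): k* = (0.52/0.12)^(1/0.58) ≈ 12.5305, y* = 12.5305^0.42 ≈ 2.8917, c* = (1−0.52)·2.8917 ≈ 1.3880.
At the golden rule the marginal product of capital equals n+g+δ: 0.42·k^(0.42−1) = 0.12. Solving, k_gold = (0.42/0.12)^(1/0.58) ≈ 8.6706.
y_gold = 8.6706^0.42 ≈ 2.4773, c_gold = y_gold − 0.12·k_gold ≈ 1.4368.
Gain: Δc = 1.4368 − 1.3880 ≈ 0.0488.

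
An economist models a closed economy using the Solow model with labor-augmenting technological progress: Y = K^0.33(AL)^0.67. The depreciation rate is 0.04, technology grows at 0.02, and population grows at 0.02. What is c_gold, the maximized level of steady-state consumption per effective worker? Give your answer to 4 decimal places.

The effective depreciation rate is n + g + δ = 0.02 + 0.02 + 0.04 = 0.08.
Maximizing c = f(k) − (n+g+δ)·k gives f'(k) = n+g+δ, i.e. 0.33·k^(0.33−1) = 0.08, so k_gold = (0.33/0.08)^(1/0.67) ≈ 8.2898.
y_gold = 8.2898^0.33 ≈ 2.0096.
c_gold = y_gold − (n+g+δ)·k_gold = 2.0096 − 0.08·8.2898 ≈ 1.3465.

c_gold ≈ 1.3465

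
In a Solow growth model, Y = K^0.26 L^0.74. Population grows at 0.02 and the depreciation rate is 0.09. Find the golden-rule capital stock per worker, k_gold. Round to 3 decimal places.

Break-even investment rate: n + δ = 0.02 + 0.09 = 0.11.
Golden rule sets MPK = n+δ: 0.26·k^(0.26−1) = 0.11, so k_gold = (0.26/0.11)^(1/0.74) ≈ 3.1977.

k_gold ≈ 3.198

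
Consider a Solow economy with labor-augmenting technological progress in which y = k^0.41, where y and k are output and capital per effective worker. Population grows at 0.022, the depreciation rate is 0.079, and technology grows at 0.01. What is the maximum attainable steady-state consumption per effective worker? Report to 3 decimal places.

Capital per effective worker breaks even when investment replaces (n + g + δ)·k; here n + g + δ = 0.111.
Golden rule sets MPK = n+g+δ: 0.41·k^(0.41−1) = 0.111, so k_gold = (0.41/0.111)^(1/0.59) ≈ 9.1579.
y_gold = 9.1579^0.41 ≈ 2.4793.
c_gold = y_gold − (n+g+δ)·k_gold = 2.4793 − 0.111·9.1579 ≈ 1.4628.

c_gold ≈ 1.463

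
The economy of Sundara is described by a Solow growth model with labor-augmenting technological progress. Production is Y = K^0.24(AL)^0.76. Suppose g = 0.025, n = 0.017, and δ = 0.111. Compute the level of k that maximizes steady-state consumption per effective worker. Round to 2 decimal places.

k_gold ≈ 1.81

The effective depreciation rate is n + g + δ = 0.017 + 0.025 + 0.111 = 0.153.
At the golden rule the marginal product of capital equals n+g+δ: 0.24·k^(0.24−1) = 0.153. Solving, k_gold = (0.24/0.153)^(1/0.76) ≈ 1.8083.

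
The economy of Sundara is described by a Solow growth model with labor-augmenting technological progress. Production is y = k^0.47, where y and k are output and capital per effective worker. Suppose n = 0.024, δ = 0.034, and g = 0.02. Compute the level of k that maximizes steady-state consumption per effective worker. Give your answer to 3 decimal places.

Capital per effective worker breaks even when investment replaces (n + g + δ)·k; here n + g + δ = 0.078.
Setting f'(k) = n+g+δ gives 0.47·k^(0.47−1) = 0.078, hence k_gold = (0.47/0.078)^(1/0.53) ≈ 29.6281.

k_gold ≈ 29.628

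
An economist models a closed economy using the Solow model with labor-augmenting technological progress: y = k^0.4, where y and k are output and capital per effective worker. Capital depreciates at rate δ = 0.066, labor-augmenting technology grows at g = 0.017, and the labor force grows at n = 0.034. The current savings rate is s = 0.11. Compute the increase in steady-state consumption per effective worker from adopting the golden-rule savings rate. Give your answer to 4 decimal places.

The effective depreciation rate is n + g + δ = 0.034 + 0.017 + 0.066 = 0.117.
Current steady state (s = 0.11): k* = (0.11/0.117)^(1/0.6) ≈ 0.9023, y* = 0.9023^0.4 ≈ 0.9597, c* = (1−0.11)·0.9597 ≈ 0.8541.
Golden rule sets MPK = n+g+δ: 0.4·k^(0.4−1) = 0.117, so k_gold = (0.4/0.117)^(1/0.6) ≈ 7.7587.
y_gold = 7.7587^0.4 ≈ 2.2694, c_gold = y_gold − 0.117·k_gold ≈ 1.3617.
Gain: Δc = 1.3617 − 0.8541 ≈ 0.5075.

Δc ≈ 0.5075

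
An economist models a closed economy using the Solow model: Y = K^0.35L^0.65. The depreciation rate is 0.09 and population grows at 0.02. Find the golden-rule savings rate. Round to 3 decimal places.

The effective depreciation rate is n + δ = 0.02 + 0.09 = 0.11.
At the golden rule MPK = n+δ, and in any Cobb-Douglas steady state s = (n+δ)·k/y = MPK·k/y = capital's share 0.35.

s_gold = 0.350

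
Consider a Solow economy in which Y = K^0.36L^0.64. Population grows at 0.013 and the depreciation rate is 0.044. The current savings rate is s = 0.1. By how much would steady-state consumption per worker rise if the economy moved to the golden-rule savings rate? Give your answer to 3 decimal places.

Δc ≈ 0.570

n + δ = 0.013 + 0.044 = 0.057.
Current steady state (s = 0.1): k* = (0.1/0.057)^(1/0.64) ≈ 2.4068, y* = 2.4068^0.36 ≈ 1.3719, c* = (1−0.1)·1.3719 ≈ 1.2347.
Golden rule sets MPK = n+δ: 0.36·k^(0.36−1) = 0.057, so k_gold = (0.36/0.057)^(1/0.64) ≈ 17.8102.
y_gold = 17.8102^0.36 ≈ 2.8199, c_gold = y_gold − 0.057·k_gold ≈ 1.8048.
Gain: Δc = 1.8048 − 1.2347 ≈ 0.5701.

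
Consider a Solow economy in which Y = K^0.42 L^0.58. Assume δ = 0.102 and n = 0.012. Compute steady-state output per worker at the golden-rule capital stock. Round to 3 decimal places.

y_gold ≈ 2.571

Capital per worker breaks even when investment replaces (n + δ)·k; here n + δ = 0.114.
Maximizing c = f(k) − (n+δ)·k gives f'(k) = n+δ, i.e. 0.42·k^(0.42−1) = 0.114, so k_gold = (0.42/0.114)^(1/0.58) ≈ 9.4723.
Output: y_gold = k_gold^0.42 = 9.4723^0.42 ≈ 2.5711.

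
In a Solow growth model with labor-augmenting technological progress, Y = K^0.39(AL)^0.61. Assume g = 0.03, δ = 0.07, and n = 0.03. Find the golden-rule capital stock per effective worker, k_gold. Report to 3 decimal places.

k_gold ≈ 6.056

n + g + δ = 0.03 + 0.03 + 0.07 = 0.13.
Maximizing c = f(k) − (n+g+δ)·k gives f'(k) = n+g+δ, i.e. 0.39·k^(0.39−1) = 0.13, so k_gold = (0.39/0.13)^(1/0.61) ≈ 6.0557.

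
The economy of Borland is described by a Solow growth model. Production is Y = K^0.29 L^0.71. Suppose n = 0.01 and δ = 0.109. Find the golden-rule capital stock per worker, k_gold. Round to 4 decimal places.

Capital per worker breaks even when investment replaces (n + δ)·k; here n + δ = 0.119.
Maximizing c = f(k) − (n+δ)·k gives f'(k) = n+δ, i.e. 0.29·k^(0.29−1) = 0.119, so k_gold = (0.29/0.119)^(1/0.71) ≈ 3.5064.

k_gold ≈ 3.5064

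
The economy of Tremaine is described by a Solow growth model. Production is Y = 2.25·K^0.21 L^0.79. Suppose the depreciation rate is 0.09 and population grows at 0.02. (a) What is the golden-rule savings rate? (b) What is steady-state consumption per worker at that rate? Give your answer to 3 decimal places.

n + δ = 0.02 + 0.09 = 0.11.
For Cobb-Douglas, s_gold equals capital's share: s_gold = 0.21.
Golden rule sets MPK = n+δ: 0.21·2.25·k^(0.21−1) = 0.11, so k_gold = (0.21·2.25/0.11)^(1/0.79) ≈ 6.3282.
y_gold = 2.25·6.3282^0.21 ≈ 3.3147; c_gold = (1−0.21)·y_gold ≈ 2.6187.

(a) s_gold = 0.210; (b) c_gold ≈ 2.619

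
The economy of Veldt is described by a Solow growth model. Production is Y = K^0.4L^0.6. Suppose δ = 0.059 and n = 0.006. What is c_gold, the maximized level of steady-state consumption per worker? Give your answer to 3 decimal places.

c_gold ≈ 2.015

n + δ = 0.006 + 0.059 = 0.065.
At the golden rule the marginal product of capital equals n+δ: 0.4·k^(0.4−1) = 0.065. Solving, k_gold = (0.4/0.065)^(1/0.6) ≈ 20.6654.
y_gold = 20.6654^0.4 ≈ 3.3581.
c_gold = y_gold − (n+δ)·k_gold = 3.3581 − 0.065·20.6654 ≈ 2.0149.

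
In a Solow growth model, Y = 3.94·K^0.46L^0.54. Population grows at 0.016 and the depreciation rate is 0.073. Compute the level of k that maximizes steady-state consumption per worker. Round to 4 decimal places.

k_gold ≈ 265.3520

n + δ = 0.016 + 0.073 = 0.089.
Setting f'(k) = n+δ gives 0.46·3.94·k^(0.46−1) = 0.089, hence k_gold = (0.46·3.94/0.089)^(1/0.54) ≈ 265.3520.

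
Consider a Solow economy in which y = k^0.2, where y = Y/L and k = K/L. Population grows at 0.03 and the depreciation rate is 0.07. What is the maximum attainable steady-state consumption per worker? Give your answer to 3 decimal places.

c_gold ≈ 0.951

Capital per worker breaks even when investment replaces (n + δ)·k; here n + δ = 0.1.
Golden rule sets MPK = n+δ: 0.2·k^(0.2−1) = 0.1, so k_gold = (0.2/0.1)^(1/0.8) ≈ 2.3784.
y_gold = 2.3784^0.2 ≈ 1.1892.
c_gold = y_gold − (n+δ)·k_gold = 1.1892 − 0.1·2.3784 ≈ 0.9514.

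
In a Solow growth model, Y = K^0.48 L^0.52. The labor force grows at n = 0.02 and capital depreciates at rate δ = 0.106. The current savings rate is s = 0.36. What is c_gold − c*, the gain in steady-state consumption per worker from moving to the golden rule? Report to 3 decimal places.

Δc ≈ 0.101

Capital per worker breaks even when investment replaces (n + δ)·k; here n + δ = 0.126.
Current steady state (s = 0.36): k* = (0.36/0.126)^(1/0.52) ≈ 7.5300, y* = 7.5300^0.48 ≈ 2.6355, c* = (1−0.36)·2.6355 ≈ 1.6867.
Maximizing c = f(k) − (n+δ)·k gives f'(k) = n+δ, i.e. 0.48·k^(0.48−1) = 0.126, so k_gold = (0.48/0.126)^(1/0.52) ≈ 13.0936.
y_gold = 13.0936^0.48 ≈ 3.4371, c_gold = y_gold − 0.126·k_gold ≈ 1.7873.
Gain: Δc = 1.7873 − 1.6867 ≈ 0.1006.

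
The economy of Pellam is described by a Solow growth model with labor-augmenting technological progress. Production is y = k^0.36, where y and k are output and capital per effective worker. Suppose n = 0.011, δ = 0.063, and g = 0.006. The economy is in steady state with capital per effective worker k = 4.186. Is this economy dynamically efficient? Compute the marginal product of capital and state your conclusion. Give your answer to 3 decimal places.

dynamically efficient; MPK ≈ 0.144

Capital per effective worker breaks even when investment replaces (n + g + δ)·k; here n + g + δ = 0.08.
MPK = 0.36·k^(0.36−1) = 0.36·4.186^(-0.64) ≈ 0.1440.
MPK > 0.08, so the economy is dynamically efficient (under-saving).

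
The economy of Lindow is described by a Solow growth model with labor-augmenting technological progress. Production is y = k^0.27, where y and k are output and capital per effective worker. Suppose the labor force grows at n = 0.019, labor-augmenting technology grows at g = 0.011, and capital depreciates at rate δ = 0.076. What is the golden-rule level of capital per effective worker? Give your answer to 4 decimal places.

n + g + δ = 0.019 + 0.011 + 0.076 = 0.106.
At the golden rule the marginal product of capital equals n+g+δ: 0.27·k^(0.27−1) = 0.106. Solving, k_gold = (0.27/0.106)^(1/0.73) ≈ 3.5995.

k_gold ≈ 3.5995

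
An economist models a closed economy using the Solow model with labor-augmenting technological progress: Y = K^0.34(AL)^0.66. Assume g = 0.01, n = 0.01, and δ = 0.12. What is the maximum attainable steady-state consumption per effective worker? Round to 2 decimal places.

c_gold ≈ 1.04

The effective depreciation rate is n + g + δ = 0.01 + 0.01 + 0.12 = 0.14.
At the golden rule the marginal product of capital equals n+g+δ: 0.34·k^(0.34−1) = 0.14. Solving, k_gold = (0.34/0.14)^(1/0.66) ≈ 3.8359.
y_gold = 3.8359^0.34 ≈ 1.5795.
c_gold = y_gold − (n+g+δ)·k_gold = 1.5795 − 0.14·3.8359 ≈ 1.0425.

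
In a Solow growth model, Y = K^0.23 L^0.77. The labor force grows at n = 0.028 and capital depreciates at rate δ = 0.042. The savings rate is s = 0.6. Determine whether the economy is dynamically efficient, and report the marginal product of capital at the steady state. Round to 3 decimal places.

dynamically inefficient; MPK ≈ 0.027

The effective depreciation rate is n + δ = 0.028 + 0.042 = 0.07.
Steady-state k*: s·k^0.23 = 0.07·k gives k* = (0.6/0.07)^(1/0.77) ≈ 16.2839.
MPK = 0.23·16.2839^(-0.77) ≈ 0.0268.
MPK < n+δ = 0.07, so the economy is dynamically inefficient (over-saving).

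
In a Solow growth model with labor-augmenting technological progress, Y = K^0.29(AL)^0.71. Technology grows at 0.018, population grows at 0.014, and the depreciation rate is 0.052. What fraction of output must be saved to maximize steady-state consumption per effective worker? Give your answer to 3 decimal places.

s_gold = 0.290

Capital per effective worker breaks even when investment replaces (n + g + δ)·k; here n + g + δ = 0.084.
At the golden rule MPK = n+g+δ, and in any Cobb-Douglas steady state s = (n+g+δ)·k/y = MPK·k/y = capital's share 0.29.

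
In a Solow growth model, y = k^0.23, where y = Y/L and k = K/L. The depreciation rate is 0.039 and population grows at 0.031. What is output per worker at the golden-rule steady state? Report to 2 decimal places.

Break-even investment rate: n + δ = 0.031 + 0.039 = 0.07.
At the golden rule the marginal product of capital equals n+δ: 0.23·k^(0.23−1) = 0.07. Solving, k_gold = (0.23/0.07)^(1/0.77) ≈ 4.6876.
Output: y_gold = k_gold^0.23 = 4.6876^0.23 ≈ 1.4267.

y_gold ≈ 1.43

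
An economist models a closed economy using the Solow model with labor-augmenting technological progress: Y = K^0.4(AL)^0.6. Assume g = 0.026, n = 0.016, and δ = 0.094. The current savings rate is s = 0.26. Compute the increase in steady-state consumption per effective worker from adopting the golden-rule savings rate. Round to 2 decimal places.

Capital per effective worker breaks even when investment replaces (n + g + δ)·k; here n + g + δ = 0.136.
Current steady state (s = 0.26): k* = (0.26/0.136)^(1/0.6) ≈ 2.9448, y* = 2.9448^0.4 ≈ 1.5404, c* = (1−0.26)·1.5404 ≈ 1.1399.
Setting f'(k) = n+g+δ gives 0.4·k^(0.4−1) = 0.136, hence k_gold = (0.4/0.136)^(1/0.6) ≈ 6.0377.
y_gold = 6.0377^0.4 ≈ 2.0528, c_gold = y_gold − 0.136·k_gold ≈ 1.2317.
Gain: Δc = 1.2317 − 1.1399 ≈ 0.0918.

Δc ≈ 0.09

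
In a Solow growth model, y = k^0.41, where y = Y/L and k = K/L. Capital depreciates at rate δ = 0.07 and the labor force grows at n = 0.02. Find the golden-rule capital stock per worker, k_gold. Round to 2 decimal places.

The effective depreciation rate is n + δ = 0.02 + 0.07 = 0.09.
Setting f'(k) = n+δ gives 0.41·k^(0.41−1) = 0.09, hence k_gold = (0.41/0.09)^(1/0.59) ≈ 13.0669.

k_gold ≈ 13.07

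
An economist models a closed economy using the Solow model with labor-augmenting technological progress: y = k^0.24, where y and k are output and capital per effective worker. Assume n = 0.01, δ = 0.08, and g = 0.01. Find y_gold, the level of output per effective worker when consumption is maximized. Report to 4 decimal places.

Capital per effective worker breaks even when investment replaces (n + g + δ)·k; here n + g + δ = 0.1.
Maximizing c = f(k) − (n+g+δ)·k gives f'(k) = n+g+δ, i.e. 0.24·k^(0.24−1) = 0.1, so k_gold = (0.24/0.1)^(1/0.76) ≈ 3.1643.
Output: y_gold = k_gold^0.24 = 3.1643^0.24 ≈ 1.3185.

y_gold ≈ 1.3185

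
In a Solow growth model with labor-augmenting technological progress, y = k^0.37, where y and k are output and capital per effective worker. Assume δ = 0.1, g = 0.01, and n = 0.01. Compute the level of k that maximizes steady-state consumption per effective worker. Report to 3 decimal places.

k_gold ≈ 5.973

Capital per effective worker breaks even when investment replaces (n + g + δ)·k; here n + g + δ = 0.12.
Maximizing c = f(k) − (n+g+δ)·k gives f'(k) = n+g+δ, i.e. 0.37·k^(0.37−1) = 0.12, so k_gold = (0.37/0.12)^(1/0.63) ≈ 5.9734.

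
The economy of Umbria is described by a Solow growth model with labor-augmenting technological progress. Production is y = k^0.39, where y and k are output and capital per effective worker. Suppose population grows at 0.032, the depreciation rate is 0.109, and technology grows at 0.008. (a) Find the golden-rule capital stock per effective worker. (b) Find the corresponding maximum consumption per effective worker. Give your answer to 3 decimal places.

(a) k_gold ≈ 4.842; (b) c_gold ≈ 1.128

n + g + δ = 0.032 + 0.008 + 0.109 = 0.149.
Setting f'(k) = n+g+δ gives 0.39·k^(0.39−1) = 0.149, hence k_gold = (0.39/0.149)^(1/0.61) ≈ 4.8422.
y_gold = 4.8422^0.39 ≈ 1.8500; c_gold = y_gold − 0.149·k_gold ≈ 1.1285.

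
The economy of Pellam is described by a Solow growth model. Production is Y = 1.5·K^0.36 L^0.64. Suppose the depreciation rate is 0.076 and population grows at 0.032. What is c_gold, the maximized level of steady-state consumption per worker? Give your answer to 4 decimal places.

n + δ = 0.032 + 0.076 = 0.108.
Golden rule sets MPK = n+δ: 0.36·1.5·k^(0.36−1) = 0.108, so k_gold = (0.36·1.5/0.108)^(1/0.64) ≈ 12.3635.
y_gold = 1.5·12.3635^0.36 ≈ 3.7090.
c_gold = y_gold − (n+δ)·k_gold = 3.7090 − 0.108·12.3635 ≈ 2.3738.

c_gold ≈ 2.3738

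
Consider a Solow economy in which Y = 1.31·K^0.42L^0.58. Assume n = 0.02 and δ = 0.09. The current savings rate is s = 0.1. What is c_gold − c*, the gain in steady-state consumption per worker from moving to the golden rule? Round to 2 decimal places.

Capital per worker breaks even when investment replaces (n + δ)·k; here n + δ = 0.11.
Current steady state (s = 0.1): k* = (0.1·1.31/0.11)^(1/0.58) ≈ 1.3515, y* = 1.31·1.3515^0.42 ≈ 1.4867, c* = (1−0.1)·1.4867 ≈ 1.3380.
Golden rule sets MPK = n+δ: 0.42·1.31·k^(0.42−1) = 0.11, so k_gold = (0.42·1.31/0.11)^(1/0.58) ≈ 16.0470.
y_gold = 1.31·16.0470^0.42 ≈ 4.2028, c_gold = y_gold − 0.11·k_gold ≈ 2.4376.
Gain: Δc = 2.4376 − 1.3380 ≈ 1.0996.

Δc ≈ 1.10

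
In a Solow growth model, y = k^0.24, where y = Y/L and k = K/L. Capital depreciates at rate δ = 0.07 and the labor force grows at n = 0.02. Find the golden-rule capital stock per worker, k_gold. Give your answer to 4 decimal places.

The effective depreciation rate is n + δ = 0.02 + 0.07 = 0.09.
At the golden rule the marginal product of capital equals n+δ: 0.24·k^(0.24−1) = 0.09. Solving, k_gold = (0.24/0.09)^(1/0.76) ≈ 3.6348.

k_gold ≈ 3.6348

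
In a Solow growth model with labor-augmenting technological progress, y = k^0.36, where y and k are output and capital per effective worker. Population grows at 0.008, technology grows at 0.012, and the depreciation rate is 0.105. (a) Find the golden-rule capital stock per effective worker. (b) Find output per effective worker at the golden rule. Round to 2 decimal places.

(a) k_gold ≈ 5.22; (b) y_gold ≈ 1.81

The effective depreciation rate is n + g + δ = 0.008 + 0.012 + 0.105 = 0.125.
At the golden rule the marginal product of capital equals n+g+δ: 0.36·k^(0.36−1) = 0.125. Solving, k_gold = (0.36/0.125)^(1/0.64) ≈ 5.2216.
y_gold = 5.2216^0.36 ≈ 1.8130.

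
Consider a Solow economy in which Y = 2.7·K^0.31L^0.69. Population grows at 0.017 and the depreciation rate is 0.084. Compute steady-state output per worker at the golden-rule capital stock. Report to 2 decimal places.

y_gold ≈ 6.98

Capital per worker breaks even when investment replaces (n + δ)·k; here n + δ = 0.101.
Golden rule sets MPK = n+δ: 0.31·2.7·k^(0.31−1) = 0.101, so k_gold = (0.31·2.7/0.101)^(1/0.69) ≈ 21.4299.
Output: y_gold = 2.7·k_gold^0.31 = 2.7·21.4299^0.31 ≈ 6.9820.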